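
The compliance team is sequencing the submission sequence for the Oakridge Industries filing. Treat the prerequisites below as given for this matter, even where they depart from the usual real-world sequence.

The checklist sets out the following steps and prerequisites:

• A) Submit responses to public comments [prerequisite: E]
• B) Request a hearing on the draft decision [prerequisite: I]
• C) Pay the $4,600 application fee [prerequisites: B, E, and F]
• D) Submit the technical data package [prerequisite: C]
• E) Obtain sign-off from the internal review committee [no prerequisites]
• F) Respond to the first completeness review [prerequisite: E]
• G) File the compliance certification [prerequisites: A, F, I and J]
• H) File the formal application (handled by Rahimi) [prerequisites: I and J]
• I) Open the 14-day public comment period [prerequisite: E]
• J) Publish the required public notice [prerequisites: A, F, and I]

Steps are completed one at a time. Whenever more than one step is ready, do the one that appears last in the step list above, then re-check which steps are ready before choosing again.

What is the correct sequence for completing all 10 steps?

Only E has no prerequisites, so it is first.
I, F and A are all available; I is listed later → I.
B now also ready, so the ready set is {F, B, A}; F is listed later → F.
Ready: B and A. B is listed later → B.
Ready: C and A. C is listed later → C.
Now D and A have their prerequisites met. D is listed later, so D next.
That leaves A as the only ready step → A.
J needed I, F and A, now all done → J.
Now H and G have their prerequisites met. H is listed later, so H next.
Next only G has its prerequisites met → G.

E I F B C D A J H G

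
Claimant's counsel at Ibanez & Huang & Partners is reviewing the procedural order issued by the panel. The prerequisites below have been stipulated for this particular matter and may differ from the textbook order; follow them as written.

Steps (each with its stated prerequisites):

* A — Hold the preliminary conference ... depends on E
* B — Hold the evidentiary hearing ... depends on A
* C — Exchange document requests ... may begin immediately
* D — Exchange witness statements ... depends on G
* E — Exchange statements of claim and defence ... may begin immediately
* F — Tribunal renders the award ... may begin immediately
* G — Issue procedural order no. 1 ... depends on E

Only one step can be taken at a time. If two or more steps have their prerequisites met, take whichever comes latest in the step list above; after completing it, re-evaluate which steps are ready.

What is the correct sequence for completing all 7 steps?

F, E, G, D, C, A, B

Nothing is required for F, E and C. F is listed later → F first.
E and C are both available; E is listed later → E.
G, C and A are all available; G is listed later → G.
Ready: D, C and A. D is listed later → D.
Ready: C and A. C is listed later → C.
That leaves A as the only ready step → A.
Next only B has its prerequisites met → B.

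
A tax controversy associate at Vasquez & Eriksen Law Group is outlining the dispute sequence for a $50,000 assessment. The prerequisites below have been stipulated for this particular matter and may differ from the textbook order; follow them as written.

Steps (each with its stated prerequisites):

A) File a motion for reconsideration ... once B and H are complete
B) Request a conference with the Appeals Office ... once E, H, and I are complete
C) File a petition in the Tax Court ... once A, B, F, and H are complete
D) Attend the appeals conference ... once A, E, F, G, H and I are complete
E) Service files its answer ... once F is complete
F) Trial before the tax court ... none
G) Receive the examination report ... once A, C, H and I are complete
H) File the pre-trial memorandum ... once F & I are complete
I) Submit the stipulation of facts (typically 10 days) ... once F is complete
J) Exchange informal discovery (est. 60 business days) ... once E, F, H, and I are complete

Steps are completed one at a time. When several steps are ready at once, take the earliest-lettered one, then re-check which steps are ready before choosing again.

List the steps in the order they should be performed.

F, E, I, H, B, A, C, G, D, J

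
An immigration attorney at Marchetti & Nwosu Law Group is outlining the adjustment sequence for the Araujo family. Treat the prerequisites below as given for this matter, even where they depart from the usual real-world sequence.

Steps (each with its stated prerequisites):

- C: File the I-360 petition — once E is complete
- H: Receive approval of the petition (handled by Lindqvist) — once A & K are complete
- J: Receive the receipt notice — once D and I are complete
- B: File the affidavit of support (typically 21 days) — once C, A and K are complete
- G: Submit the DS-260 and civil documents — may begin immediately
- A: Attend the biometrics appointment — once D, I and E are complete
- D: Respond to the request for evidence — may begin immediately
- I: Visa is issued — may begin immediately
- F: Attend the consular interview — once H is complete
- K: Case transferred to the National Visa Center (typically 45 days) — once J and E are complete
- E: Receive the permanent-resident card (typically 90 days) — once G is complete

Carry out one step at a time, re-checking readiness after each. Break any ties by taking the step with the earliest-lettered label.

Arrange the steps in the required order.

D, G, E, C, I, A, J, K, B, H, F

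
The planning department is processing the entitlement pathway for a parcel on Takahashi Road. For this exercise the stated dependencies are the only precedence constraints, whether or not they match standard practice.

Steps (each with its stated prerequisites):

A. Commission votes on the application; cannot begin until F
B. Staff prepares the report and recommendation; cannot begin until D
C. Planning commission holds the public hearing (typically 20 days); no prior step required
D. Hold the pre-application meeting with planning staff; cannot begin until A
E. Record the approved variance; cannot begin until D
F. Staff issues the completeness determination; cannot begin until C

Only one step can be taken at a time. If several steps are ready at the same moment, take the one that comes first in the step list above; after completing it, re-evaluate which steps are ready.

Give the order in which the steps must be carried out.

C is the only step with nothing outstanding, so it goes first.
Next only F has its prerequisites met → F.
A needed F, now all done → A.
D is the only step now ready → D.
Ready: B and E. B is listed earlier → B.
That leaves E as the only ready step → E.

C, F, A, D, B, E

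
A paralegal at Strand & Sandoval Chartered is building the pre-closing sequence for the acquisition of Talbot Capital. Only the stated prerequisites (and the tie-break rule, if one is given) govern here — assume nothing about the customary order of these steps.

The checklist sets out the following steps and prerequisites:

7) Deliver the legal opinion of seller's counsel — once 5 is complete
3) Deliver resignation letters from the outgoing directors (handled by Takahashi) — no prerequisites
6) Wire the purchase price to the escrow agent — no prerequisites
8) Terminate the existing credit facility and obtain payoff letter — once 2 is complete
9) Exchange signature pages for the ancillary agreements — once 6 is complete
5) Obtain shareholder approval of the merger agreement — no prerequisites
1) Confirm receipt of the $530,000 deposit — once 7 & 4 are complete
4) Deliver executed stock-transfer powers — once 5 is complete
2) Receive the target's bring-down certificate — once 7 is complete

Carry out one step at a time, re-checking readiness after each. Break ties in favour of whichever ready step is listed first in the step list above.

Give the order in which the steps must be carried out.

Nothing is required for 3, 6 and 5. 3 is listed earlier → 3 first.
Now 6 and 5 have their prerequisites met. 6 is listed earlier, so 6 next.
9 now also ready, so the ready set is {9, 5}; 9 is listed earlier → 9.
Next only 5 has its prerequisites met → 5.
Ready: 7 and 4. 7 is listed earlier → 7.
2 now also ready, so the ready set is {4, 2}; 4 is listed earlier → 4.
1 now also ready, so the ready set is {1, 2}; 1 is listed earlier → 1.
2 is the only step now ready → 2.
8 needed 2, now all done → 8.

3 → 6 → 9 → 5 → 7 → 4 → 1 → 2 → 8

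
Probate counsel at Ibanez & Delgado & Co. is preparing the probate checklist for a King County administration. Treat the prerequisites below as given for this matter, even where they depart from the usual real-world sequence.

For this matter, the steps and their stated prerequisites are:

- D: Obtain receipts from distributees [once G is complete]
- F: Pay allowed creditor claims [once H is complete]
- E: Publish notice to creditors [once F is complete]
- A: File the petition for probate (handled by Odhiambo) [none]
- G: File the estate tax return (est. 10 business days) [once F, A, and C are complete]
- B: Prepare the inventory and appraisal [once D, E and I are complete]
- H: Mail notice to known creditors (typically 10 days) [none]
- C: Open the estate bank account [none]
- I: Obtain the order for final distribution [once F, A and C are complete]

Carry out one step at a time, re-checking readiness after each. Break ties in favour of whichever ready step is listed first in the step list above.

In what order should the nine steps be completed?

A → H → F → E → C → G → D → I → B

Nothing is required for A, H and C. A is listed earlier → A first.
H and C are both available; H is listed earlier → H.
F now also ready, so the ready set is {F, C}; F is listed earlier → F.
E now also ready, so the ready set is {E, C}; E is listed earlier → E.
Next only C has its prerequisites met → C.
Ready: G and I. G is listed earlier → G.
Now D and I have their prerequisites met. D is listed earlier, so D next.
I is the only step now ready → I.
That leaves B as the only ready step → B.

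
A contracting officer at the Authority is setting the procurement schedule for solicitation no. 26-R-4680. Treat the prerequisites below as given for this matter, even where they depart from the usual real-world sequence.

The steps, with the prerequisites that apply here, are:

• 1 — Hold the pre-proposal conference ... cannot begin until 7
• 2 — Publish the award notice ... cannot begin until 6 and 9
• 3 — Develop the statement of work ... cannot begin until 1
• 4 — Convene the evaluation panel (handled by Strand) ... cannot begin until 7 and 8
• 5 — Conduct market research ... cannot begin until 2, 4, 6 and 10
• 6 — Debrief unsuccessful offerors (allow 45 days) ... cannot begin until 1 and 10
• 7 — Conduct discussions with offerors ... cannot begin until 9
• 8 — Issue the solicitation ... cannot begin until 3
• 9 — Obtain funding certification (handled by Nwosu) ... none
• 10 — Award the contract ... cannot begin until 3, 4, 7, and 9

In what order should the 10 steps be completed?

9, 7, 1, 3, 8, 4, 10, 6, 2, 5

9 is the only step with nothing outstanding, so it goes first.
7 needed 9, now all done → 7.
Next only 1 has its prerequisites met → 1.
3 needed 1, now all done → 3.
That leaves 8 as the only ready step → 8.
4 needed 7 and 8, now all done → 4.
10 needed 3, 4, 7 and 9, now all done → 10.
6 needed 1 and 10, now all done → 6.
Next only 2 has its prerequisites met → 2.
Next only 5 has its prerequisites met → 5.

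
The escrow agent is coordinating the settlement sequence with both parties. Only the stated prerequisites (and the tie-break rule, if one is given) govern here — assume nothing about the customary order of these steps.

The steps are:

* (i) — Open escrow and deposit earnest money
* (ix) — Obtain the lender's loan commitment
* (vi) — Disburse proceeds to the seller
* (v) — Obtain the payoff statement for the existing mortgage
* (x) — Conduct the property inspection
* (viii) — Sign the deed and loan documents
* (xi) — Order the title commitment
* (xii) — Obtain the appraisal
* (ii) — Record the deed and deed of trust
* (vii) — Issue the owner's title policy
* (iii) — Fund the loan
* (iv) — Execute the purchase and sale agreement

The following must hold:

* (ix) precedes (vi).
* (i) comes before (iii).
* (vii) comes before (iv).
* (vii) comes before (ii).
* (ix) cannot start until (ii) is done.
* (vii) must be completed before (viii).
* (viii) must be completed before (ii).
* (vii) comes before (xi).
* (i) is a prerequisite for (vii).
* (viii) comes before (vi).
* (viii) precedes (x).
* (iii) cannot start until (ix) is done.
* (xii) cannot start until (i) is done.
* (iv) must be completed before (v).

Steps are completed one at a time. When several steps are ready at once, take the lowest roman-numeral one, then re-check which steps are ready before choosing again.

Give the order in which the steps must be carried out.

(i) has no prerequisites → (i) first.
Now (vii) and (xii) have their prerequisites met. (vii) has the earlier label, so (vii) next.
(iv), (viii) and (xi) now also ready, so the ready set is {(iv), (viii), (xi), (xii)}; (iv) has the earlier label → (iv).
Now (v), (viii), (xi) and (xii) have their prerequisites met. (v) has the earlier label, so (v) next.
Now (viii), (xi) and (xii) have their prerequisites met. (viii) has the earlier label, so (viii) next.
(ii) and (x) now also ready, so the ready set is {(ii), (x), (xi), (xii)}; (ii) has the earlier label → (ii).
(ix) now also ready, so the ready set is {(ix), (x), (xi), (xii)}; (ix) has the earlier label → (ix).
Now (iii), (vi), (x), (xi) and (xii) have their prerequisites met. (iii) has the earlier label, so (iii) next.
Ready: (vi), (x), (xi) and (xii). (vi) has the earlier label → (vi).
Ready: (x), (xi) and (xii). (x) has the earlier label → (x).
Ready: (xi) and (xii). (xi) has the earlier label → (xi).
That leaves (xii) as the only ready step → (xii).

(i), (vii), (iv), (v), (viii), (ii), (ix), (iii), (vi), (x), (xi), (xii)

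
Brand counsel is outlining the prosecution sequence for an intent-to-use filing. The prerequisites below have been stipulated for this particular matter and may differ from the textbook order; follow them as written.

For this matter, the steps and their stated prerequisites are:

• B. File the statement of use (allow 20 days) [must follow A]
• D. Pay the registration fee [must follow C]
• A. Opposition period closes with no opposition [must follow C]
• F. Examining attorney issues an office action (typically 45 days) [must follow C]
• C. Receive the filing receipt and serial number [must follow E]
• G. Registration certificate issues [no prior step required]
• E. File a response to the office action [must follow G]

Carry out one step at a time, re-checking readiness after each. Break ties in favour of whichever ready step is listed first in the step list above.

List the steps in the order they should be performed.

G, E, C, D, A, B, F

G is the only step with nothing outstanding, so it goes first.
Next only E has its prerequisites met → E.
C needed E, now all done → C.
Ready: D, A and F. D is listed earlier → D.
Ready: A and F. A is listed earlier → A.
B now also ready, so the ready set is {B, F}; B is listed earlier → B.
Next only F has its prerequisites met → F.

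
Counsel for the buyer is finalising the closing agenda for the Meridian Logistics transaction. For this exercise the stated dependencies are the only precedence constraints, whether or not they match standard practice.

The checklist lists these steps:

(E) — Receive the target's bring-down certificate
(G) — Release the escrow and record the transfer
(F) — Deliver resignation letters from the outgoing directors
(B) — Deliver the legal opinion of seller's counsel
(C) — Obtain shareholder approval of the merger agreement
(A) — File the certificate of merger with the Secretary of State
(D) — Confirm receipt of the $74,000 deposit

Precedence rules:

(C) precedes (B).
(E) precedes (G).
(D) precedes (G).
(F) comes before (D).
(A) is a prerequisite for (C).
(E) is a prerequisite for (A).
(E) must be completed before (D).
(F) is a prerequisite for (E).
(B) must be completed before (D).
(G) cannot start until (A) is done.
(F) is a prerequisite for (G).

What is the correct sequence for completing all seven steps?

(F) (E) (A) (C) (B) (D) (G)

Only (F) has no prerequisites, so it is first.
That leaves (E) as the only ready step → (E).
(A) is the only step now ready → (A).
(C) needed (A), now all done → (C).
(B) is the only step now ready → (B).
(D) needed (E), (F) and (B), now all done → (D).
(G) needed (E), (F), (A) and (D), now all done → (G).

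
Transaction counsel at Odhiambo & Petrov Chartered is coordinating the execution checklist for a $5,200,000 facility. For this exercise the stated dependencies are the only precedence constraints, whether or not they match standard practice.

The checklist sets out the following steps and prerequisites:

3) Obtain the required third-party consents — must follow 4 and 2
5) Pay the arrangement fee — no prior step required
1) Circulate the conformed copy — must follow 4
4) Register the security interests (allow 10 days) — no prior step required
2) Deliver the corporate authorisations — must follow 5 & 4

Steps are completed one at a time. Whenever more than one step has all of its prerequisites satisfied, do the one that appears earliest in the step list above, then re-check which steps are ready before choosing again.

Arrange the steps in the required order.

5, 4, 1, 2, 3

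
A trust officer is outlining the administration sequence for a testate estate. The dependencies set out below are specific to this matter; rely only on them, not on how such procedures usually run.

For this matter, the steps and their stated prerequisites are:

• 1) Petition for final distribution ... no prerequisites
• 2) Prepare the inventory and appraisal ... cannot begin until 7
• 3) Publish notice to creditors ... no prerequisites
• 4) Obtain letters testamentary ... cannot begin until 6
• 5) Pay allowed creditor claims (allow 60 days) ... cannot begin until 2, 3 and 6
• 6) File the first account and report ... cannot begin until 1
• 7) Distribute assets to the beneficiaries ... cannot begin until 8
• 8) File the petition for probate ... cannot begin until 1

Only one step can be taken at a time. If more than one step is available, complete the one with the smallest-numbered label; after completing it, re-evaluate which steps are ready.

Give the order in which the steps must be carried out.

1 → 3 → 6 → 4 → 8 → 7 → 2 → 5

1 and 3 have no prerequisites; 1 has the earlier label, so 1 is first.
3, 6 and 8 are all available; 3 has the earlier label → 3.
Ready: 6 and 8. 6 has the earlier label → 6.
4 now also ready, so the ready set is {4, 8}; 4 has the earlier label → 4.
That leaves 8 as the only ready step → 8.
7 needed 8, now all done → 7.
That leaves 2 as the only ready step → 2.
5 needed 2, 3 and 6, now all done → 5.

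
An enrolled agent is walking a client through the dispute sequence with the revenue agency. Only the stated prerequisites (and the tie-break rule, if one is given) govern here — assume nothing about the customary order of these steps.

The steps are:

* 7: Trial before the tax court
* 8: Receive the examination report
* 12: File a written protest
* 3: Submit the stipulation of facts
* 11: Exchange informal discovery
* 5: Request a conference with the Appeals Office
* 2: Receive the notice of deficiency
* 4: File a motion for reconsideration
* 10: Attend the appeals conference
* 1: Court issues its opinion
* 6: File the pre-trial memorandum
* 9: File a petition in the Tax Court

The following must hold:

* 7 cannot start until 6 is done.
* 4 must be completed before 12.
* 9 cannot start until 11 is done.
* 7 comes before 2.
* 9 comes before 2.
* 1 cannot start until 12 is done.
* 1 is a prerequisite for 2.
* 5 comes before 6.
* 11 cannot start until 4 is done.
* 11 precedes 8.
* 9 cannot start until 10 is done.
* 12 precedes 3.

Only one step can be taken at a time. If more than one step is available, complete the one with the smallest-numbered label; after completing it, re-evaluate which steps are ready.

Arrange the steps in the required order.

4 5 6 7 10 11 8 9 12 1 2 3

Nothing is required for 4, 5 and 10. 4 has the earlier label → 4 first.
Now 5, 10, 11 and 12 have their prerequisites met. 5 has the earlier label, so 5 next.
6, 10, 11 and 12 are all available; 6 has the earlier label → 6.
Ready: 7, 10, 11 and 12. 7 has the earlier label → 7.
Now 10, 11 and 12 have their prerequisites met. 10 has the earlier label, so 10 next.
Now 11 and 12 have their prerequisites met. 11 has the earlier label, so 11 next.
Ready: 8, 9 and 12. 8 has the earlier label → 8.
Ready: 9 and 12. 9 has the earlier label → 9.
12 needed 4, now all done → 12.
1 and 3 are both available; 1 has the earlier label → 1.
2 and 3 are both available; 2 has the earlier label → 2.
Next only 3 has its prerequisites met → 3.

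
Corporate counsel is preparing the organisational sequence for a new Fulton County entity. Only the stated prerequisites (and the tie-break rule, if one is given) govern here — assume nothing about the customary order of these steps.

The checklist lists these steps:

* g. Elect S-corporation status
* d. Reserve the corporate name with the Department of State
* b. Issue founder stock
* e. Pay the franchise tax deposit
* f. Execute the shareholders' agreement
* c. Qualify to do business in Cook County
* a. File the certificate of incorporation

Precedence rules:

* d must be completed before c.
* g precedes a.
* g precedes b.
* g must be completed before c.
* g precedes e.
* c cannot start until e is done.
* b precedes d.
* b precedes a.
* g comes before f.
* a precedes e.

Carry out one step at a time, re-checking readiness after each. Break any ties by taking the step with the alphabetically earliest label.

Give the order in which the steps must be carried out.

g, b, a, d, e, c, f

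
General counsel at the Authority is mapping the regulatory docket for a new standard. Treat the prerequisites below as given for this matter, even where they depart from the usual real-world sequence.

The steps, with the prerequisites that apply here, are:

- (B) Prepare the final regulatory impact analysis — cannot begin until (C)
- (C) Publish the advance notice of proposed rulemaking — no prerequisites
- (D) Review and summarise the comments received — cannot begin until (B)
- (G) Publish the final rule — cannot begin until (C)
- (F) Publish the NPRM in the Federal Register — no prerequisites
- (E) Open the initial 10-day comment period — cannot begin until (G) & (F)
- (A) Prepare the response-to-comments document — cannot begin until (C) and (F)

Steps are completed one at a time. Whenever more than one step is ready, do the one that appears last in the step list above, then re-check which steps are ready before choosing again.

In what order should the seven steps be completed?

(F) → (C) → (A) → (G) → (E) → (B) → (D)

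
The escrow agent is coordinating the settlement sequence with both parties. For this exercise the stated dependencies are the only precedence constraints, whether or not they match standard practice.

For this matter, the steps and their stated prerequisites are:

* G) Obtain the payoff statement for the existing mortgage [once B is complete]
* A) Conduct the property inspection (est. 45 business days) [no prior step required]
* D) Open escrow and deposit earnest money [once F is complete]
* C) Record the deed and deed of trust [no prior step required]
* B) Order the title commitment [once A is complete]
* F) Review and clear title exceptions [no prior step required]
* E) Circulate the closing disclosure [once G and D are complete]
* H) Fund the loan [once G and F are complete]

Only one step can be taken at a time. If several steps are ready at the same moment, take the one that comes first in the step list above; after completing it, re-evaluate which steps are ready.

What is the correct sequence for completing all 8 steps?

A, C, B, G, F, D, E, H

Nothing is required for A, C and F. A is listed earlier → A first.
C, B and F are all available; C is listed earlier → C.
Now B and F have their prerequisites met. B is listed earlier, so B next.
G and F are both available; G is listed earlier → G.
F is the only step now ready → F.
Now D and H have their prerequisites met. D is listed earlier, so D next.
Now E and H have their prerequisites met. E is listed earlier, so E next.
H is the only step now ready → H.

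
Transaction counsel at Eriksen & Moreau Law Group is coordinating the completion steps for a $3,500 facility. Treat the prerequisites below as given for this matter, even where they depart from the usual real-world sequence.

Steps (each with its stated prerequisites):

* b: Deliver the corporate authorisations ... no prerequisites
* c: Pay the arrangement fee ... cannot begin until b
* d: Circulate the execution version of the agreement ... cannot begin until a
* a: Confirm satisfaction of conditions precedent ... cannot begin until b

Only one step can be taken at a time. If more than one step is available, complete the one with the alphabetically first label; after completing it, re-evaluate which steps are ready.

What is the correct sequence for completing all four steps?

b is the only step with nothing outstanding, so it goes first.
a and c are both available; a has the earlier label → a.
Now c and d have their prerequisites met. c has the earlier label, so c next.
Next only d has its prerequisites met → d.

b → a → c → d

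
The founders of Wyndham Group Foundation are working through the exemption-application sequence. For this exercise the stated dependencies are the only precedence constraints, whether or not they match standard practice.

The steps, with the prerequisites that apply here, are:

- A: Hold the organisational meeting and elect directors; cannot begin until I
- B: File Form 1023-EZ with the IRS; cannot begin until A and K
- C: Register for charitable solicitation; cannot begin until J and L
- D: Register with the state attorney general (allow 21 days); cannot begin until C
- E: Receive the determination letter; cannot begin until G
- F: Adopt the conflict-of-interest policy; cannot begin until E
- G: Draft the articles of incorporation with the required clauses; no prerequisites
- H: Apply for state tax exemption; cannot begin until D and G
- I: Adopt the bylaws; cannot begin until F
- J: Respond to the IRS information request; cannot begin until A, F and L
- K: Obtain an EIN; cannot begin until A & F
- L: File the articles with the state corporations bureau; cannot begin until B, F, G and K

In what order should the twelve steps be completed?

G, E, F, I, A, K, B, L, J, C, D, H

Only G has no prerequisites, so it is first.
E needed G, now all done → E.
F needed E, now all done → F.
I needed F, now all done → I.
A needed I, now all done → A.
K needed A and F, now all done → K.
That leaves B as the only ready step → B.
L is the only step now ready → L.
Next only J has its prerequisites met → J.
C needed J and L, now all done → C.
D is the only step now ready → D.
H needed D and G, now all done → H.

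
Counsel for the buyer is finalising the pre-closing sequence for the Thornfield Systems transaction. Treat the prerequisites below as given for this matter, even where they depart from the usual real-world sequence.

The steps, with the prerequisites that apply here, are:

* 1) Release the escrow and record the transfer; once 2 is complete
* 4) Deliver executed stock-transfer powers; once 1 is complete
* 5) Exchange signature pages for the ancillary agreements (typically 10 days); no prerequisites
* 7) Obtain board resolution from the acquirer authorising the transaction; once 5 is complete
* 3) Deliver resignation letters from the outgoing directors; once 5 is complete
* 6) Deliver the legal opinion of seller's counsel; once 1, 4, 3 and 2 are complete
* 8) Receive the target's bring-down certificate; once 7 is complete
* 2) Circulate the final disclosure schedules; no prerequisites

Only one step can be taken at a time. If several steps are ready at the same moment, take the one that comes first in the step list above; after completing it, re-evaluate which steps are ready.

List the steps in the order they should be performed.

5 and 2 have no prerequisites; 5 is listed earlier, so 5 is first.
Now 7, 3 and 2 have their prerequisites met. 7 is listed earlier, so 7 next.
3, 8 and 2 are all available; 3 is listed earlier → 3.
8 and 2 are both available; 8 is listed earlier → 8.
Next only 2 has its prerequisites met → 2.
1 is the only step now ready → 1.
4 needed 1, now all done → 4.
6 needed 1, 4, 3 and 2, now all done → 6.

5, 7, 3, 8, 2, 1, 4, 6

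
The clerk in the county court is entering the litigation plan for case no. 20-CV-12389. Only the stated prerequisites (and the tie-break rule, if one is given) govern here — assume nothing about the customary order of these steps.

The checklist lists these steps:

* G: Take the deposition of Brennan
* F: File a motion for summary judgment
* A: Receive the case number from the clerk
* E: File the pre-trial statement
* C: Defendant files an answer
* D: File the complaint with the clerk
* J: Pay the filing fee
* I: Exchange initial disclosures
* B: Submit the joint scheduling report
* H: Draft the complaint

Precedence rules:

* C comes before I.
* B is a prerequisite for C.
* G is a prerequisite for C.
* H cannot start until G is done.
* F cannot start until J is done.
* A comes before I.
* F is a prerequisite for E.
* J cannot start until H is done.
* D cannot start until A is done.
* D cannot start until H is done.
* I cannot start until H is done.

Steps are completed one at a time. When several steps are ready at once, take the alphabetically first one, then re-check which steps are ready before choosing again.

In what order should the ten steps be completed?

A, B and G have no prerequisites; A has the earlier label, so A is first.
Ready: B and G. B has the earlier label → B.
G is the only step now ready → G.
Ready: C and H. C has the earlier label → C.
H needed G, now all done → H.
Ready: D, I and J. D has the earlier label → D.
Now I and J have their prerequisites met. I has the earlier label, so I next.
J needed H, now all done → J.
That leaves F as the only ready step → F.
E needed F, now all done → E.

A B G C H D I J F E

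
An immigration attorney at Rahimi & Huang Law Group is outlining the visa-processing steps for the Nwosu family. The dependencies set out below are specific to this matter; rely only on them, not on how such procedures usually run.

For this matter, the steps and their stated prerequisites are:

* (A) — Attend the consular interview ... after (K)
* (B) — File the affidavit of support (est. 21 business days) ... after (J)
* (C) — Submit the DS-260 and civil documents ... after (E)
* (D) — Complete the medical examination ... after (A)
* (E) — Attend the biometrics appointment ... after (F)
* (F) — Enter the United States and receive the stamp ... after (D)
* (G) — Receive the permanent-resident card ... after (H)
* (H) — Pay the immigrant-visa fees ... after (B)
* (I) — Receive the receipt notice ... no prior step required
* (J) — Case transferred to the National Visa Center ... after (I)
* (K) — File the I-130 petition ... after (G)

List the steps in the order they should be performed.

(I) has no prerequisites → (I) first.
(J) needed (I), now all done → (J).
That leaves (B) as the only ready step → (B).
(H) needed (B), now all done → (H).
(G) needed (H), now all done → (G).
That leaves (K) as the only ready step → (K).
Next only (A) has its prerequisites met → (A).
That leaves (D) as the only ready step → (D).
Next only (F) has its prerequisites met → (F).
(E) needed (F), now all done → (E).
(C) needed (E), now all done → (C).

(I), (J), (B), (H), (G), (K), (A), (D), (F), (E), (C)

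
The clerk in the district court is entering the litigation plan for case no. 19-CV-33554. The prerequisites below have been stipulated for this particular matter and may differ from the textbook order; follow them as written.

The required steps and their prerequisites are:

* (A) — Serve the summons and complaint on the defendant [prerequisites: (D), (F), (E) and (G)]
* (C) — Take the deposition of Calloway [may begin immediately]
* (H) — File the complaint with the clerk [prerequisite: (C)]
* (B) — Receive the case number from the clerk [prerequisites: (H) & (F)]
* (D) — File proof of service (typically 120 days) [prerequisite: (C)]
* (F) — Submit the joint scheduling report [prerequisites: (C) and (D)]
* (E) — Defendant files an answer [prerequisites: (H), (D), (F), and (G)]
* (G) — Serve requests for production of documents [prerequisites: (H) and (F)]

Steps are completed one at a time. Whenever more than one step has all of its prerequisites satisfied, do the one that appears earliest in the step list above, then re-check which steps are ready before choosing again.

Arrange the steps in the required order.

(C) (H) (D) (F) (B) (G) (E) (A)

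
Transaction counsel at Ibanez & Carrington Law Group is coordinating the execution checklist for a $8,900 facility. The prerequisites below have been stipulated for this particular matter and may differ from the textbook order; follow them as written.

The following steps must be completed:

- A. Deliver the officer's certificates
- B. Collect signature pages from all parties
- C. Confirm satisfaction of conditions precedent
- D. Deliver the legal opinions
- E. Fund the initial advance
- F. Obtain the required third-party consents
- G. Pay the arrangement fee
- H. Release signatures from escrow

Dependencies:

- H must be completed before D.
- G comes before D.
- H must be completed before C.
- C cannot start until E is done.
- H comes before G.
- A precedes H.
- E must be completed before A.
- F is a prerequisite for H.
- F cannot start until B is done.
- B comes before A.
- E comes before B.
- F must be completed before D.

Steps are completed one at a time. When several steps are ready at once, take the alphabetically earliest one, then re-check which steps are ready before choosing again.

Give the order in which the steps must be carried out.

Only E has no prerequisites, so it is first.
That leaves B as the only ready step → B.
Ready: A and F. A has the earlier label → A.
Next only F has its prerequisites met → F.
That leaves H as the only ready step → H.
C and G are both available; C has the earlier label → C.
G needed H, now all done → G.
Next only D has its prerequisites met → D.

E B A F H C G D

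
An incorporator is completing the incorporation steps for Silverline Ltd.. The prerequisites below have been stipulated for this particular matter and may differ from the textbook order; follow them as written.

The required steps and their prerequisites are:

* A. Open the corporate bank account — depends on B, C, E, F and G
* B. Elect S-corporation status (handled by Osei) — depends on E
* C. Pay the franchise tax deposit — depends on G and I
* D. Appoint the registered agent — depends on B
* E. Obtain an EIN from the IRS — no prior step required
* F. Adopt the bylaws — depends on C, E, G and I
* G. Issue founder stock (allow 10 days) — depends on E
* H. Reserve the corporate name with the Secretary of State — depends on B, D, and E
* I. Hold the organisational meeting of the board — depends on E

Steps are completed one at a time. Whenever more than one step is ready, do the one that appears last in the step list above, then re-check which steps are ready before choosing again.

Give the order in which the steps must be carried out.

E is the only step with nothing outstanding, so it goes first.
I, G and B are all available; I is listed later → I.
Now G and B have their prerequisites met. G is listed later, so G next.
C now also ready, so the ready set is {C, B}; C is listed later → C.
F now also ready, so the ready set is {F, B}; F is listed later → F.
B needed E, now all done → B.
Ready: D and A. D is listed later → D.
H and A are both available; H is listed later → H.
Next only A has its prerequisites met → A.

E, I, G, C, F, B, D, H, A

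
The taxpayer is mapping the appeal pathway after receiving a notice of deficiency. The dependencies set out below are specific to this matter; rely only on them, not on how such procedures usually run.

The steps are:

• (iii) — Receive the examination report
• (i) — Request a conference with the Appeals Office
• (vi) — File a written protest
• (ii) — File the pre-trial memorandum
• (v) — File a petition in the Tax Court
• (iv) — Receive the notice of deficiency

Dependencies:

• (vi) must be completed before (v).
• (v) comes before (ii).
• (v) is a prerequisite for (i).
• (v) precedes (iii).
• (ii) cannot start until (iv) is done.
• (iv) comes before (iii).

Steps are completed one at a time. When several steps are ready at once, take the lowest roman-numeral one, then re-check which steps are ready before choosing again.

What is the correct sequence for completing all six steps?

(iv) and (vi) have no prerequisites; (iv) has the earlier label, so (iv) is first.
Next only (vi) has its prerequisites met → (vi).
(v) needed (vi), now all done → (v).
Now (i), (ii) and (iii) have their prerequisites met. (i) has the earlier label, so (i) next.
(ii) and (iii) are both available; (ii) has the earlier label → (ii).
(iii) needed (iv) and (v), now all done → (iii).

(iv), (vi), (v), (i), (ii), (iii)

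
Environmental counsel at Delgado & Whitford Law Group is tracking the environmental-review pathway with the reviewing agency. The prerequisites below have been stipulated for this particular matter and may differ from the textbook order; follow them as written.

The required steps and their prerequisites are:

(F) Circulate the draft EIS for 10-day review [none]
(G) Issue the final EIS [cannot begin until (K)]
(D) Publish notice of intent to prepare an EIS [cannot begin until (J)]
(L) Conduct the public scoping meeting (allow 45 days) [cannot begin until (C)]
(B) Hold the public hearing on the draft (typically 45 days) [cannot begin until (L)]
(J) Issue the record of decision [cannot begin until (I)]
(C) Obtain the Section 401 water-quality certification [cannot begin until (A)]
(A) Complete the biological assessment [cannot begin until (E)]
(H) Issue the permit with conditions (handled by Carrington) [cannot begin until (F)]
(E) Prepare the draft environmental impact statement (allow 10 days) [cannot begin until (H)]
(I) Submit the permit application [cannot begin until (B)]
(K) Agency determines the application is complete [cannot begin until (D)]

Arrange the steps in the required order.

(F), (H), (E), (A), (C), (L), (B), (I), (J), (D), (K), (G)

(F) has no prerequisites → (F) first.
(H) needed (F), now all done → (H).
Next only (E) has its prerequisites met → (E).
(A) needed (E), now all done → (A).
(C) is the only step now ready → (C).
That leaves (L) as the only ready step → (L).
(B) needed (L), now all done → (B).
That leaves (I) as the only ready step → (I).
That leaves (J) as the only ready step → (J).
(D) is the only step now ready → (D).
(K) needed (D), now all done → (K).
That leaves (G) as the only ready step → (G).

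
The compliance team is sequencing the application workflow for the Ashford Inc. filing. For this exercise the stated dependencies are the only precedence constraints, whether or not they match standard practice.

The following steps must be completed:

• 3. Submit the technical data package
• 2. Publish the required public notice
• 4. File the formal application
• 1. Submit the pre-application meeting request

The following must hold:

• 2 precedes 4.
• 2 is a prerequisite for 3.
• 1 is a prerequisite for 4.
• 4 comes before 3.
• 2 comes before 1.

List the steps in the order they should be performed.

Only 2 has no prerequisites, so it is first.
Next only 1 has its prerequisites met → 1.
4 needed 2 and 1, now all done → 4.
3 is the only step now ready → 3.

2, 1, 4, 3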